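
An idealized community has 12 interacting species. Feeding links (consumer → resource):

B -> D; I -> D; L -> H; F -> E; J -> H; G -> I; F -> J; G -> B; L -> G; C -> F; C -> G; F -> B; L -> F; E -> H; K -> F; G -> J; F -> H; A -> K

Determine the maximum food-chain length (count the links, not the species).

One longest chain: H → J → F → K → A.
It has 5 species and 4 links.

4 links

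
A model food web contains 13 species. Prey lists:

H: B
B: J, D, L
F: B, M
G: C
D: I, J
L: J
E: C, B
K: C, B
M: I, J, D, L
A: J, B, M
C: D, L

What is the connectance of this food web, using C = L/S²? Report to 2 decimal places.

C = 0.14

The web has S = 13 species and L = 23 feeding links.
C = L / S² = 23 / 169 = 0.1361 ≈ 0.14.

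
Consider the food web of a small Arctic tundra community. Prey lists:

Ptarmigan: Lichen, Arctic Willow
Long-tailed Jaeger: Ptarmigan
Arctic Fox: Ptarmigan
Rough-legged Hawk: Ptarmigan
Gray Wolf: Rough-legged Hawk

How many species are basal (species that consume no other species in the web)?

2

Basal species (no prey listed): Lichen, Arctic Willow.
Count: 2.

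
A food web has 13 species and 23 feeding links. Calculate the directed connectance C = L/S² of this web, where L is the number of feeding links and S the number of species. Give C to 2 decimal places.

The web has S = 13 species and L = 23 feeding links.
C = L / S² = 23 / 169 = 0.1361 ≈ 0.14.

C = 0.14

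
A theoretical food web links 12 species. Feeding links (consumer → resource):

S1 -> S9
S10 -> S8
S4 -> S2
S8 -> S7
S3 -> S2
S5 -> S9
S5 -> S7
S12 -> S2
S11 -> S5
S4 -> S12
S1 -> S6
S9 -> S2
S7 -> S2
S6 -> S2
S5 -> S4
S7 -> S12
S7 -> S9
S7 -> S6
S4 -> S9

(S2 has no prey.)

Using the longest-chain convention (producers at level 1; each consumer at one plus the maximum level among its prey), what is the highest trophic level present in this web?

Producers (level 1): S2.
S2 → S6 → S7 → S8 → S10 gives S10 level 5.
No species has a prey at level 5, so no species reaches level 6.

5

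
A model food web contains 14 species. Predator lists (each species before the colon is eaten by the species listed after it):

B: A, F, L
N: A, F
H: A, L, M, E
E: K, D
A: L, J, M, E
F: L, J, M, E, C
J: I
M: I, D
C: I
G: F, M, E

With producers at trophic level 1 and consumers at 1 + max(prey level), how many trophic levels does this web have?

Producers (level 1): H, G, N, B.
H → A → E → K gives K level 4.
No species has a prey at level 4, so no species reaches level 5.

4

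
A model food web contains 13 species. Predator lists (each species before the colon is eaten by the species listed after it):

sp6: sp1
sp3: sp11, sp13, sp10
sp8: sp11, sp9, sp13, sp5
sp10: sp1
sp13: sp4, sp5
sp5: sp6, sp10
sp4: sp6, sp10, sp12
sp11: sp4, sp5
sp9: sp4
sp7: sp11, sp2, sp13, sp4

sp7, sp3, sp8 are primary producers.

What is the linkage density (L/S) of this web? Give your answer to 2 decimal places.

L/S = 1.77

There are L = 23 links among S = 13 species.
L/S = 23/13 = 1.7692 ≈ 1.77.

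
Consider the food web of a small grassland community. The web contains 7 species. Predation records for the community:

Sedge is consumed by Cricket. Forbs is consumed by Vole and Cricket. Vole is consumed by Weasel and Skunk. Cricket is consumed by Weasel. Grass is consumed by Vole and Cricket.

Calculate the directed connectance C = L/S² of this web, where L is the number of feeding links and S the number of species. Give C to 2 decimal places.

The web has S = 7 species and L = 8 feeding links.
C = L / S² = 8 / 49 = 0.1633 ≈ 0.16.

C = 0.16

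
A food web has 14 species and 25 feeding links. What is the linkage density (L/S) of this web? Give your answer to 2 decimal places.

There are L = 25 links among S = 14 species.
L/S = 25/14 = 1.7857 ≈ 1.79.

L/S = 1.79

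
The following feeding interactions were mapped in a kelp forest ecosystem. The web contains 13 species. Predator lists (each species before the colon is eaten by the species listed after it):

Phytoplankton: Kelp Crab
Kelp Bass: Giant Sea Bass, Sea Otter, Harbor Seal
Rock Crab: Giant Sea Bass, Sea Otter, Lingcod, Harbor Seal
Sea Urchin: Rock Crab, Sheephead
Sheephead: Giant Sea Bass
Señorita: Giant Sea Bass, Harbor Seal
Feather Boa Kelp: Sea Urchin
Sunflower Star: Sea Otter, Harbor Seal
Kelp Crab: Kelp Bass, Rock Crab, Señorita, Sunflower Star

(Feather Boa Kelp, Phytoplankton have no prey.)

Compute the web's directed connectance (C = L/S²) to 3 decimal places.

The web has S = 13 species and L = 20 feeding links.
C = L / S² = 20 / 169 = 0.1183 ≈ 0.118.

C = 0.118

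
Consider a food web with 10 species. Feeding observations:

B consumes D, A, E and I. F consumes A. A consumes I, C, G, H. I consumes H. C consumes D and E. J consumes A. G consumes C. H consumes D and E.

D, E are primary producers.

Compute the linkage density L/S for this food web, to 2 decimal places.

L/S = 1.60

There are L = 16 links among S = 10 species.
L/S = 16/10 = 1.6000 ≈ 1.60.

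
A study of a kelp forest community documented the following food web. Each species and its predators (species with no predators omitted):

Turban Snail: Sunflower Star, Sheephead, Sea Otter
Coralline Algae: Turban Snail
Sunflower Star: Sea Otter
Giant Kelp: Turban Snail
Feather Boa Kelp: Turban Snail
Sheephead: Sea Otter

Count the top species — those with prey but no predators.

1

Top species (has prey, but nothing eats it): Sea Otter.
Count: 1.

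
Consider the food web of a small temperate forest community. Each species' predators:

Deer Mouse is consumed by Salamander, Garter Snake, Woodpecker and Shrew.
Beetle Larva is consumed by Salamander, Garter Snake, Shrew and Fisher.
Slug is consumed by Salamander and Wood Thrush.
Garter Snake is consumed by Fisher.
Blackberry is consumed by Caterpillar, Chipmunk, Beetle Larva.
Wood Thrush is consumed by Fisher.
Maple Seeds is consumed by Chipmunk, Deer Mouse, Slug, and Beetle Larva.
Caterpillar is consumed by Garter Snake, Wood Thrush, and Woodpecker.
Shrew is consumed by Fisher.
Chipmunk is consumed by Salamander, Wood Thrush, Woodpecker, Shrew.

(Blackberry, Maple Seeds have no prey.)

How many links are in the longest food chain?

3 links

One longest chain: Blackberry → Beetle Larva → Shrew → Fisher.
It has 4 species and 3 links.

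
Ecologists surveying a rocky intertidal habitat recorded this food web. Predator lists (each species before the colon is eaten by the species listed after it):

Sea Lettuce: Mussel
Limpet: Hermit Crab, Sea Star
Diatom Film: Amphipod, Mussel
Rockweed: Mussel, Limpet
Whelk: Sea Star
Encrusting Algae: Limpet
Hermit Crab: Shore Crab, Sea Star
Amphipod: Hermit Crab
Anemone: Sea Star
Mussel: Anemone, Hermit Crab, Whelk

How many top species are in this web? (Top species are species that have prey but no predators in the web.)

Top species (has prey, but nothing eats it): Shore Crab, Sea Star.
Count: 2.

2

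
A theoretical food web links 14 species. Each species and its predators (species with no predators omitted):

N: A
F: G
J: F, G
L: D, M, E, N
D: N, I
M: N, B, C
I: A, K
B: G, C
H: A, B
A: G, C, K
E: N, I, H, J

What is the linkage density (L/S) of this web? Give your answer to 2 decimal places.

There are L = 26 links among S = 14 species.
L/S = 26/14 = 1.8571 ≈ 1.86.

L/S = 1.86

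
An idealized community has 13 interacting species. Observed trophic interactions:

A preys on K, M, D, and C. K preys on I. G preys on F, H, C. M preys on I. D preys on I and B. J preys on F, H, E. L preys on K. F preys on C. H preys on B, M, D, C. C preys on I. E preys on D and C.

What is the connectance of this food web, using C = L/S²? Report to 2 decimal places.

C = 0.14

The web has S = 13 species and L = 23 feeding links.
C = L / S² = 23 / 169 = 0.1361 ≈ 0.14.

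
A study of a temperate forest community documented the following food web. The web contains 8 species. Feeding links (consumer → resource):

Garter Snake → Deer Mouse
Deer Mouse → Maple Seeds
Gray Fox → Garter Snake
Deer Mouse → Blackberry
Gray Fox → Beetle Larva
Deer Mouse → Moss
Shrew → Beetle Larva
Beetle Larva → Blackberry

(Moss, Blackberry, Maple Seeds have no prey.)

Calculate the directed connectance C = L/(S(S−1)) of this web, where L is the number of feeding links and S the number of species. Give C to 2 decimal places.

C = 0.14

The web has S = 8 species and L = 8 feeding links.
C = L / (S(S−1)) = 8 / 56 = 0.1429 ≈ 0.14.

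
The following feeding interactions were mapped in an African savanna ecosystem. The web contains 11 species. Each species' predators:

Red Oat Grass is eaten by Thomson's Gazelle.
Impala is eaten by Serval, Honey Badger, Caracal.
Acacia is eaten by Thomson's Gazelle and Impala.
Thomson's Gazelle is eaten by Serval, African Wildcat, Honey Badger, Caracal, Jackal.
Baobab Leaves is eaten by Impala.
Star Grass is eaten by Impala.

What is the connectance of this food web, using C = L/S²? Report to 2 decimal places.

The web has S = 11 species and L = 13 feeding links.
C = L / S² = 13 / 121 = 0.1074 ≈ 0.11.

C = 0.11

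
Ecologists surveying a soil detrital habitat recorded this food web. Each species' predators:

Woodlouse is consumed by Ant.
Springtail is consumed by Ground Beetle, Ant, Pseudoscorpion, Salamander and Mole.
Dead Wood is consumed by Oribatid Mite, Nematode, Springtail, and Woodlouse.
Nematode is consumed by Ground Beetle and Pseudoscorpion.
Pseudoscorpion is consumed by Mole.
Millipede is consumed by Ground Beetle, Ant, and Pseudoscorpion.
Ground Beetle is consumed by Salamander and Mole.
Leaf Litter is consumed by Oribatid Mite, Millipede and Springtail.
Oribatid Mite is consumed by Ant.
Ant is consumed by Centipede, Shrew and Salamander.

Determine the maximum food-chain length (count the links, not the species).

One longest chain: Dead Wood → Woodlouse → Ant → Centipede.
It has 4 species and 3 links.

3 links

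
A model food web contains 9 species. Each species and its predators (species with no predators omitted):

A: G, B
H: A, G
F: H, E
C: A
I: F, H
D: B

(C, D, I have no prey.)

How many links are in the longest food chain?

One longest chain: I → F → H → A → G.
It has 5 species and 4 links.

4 links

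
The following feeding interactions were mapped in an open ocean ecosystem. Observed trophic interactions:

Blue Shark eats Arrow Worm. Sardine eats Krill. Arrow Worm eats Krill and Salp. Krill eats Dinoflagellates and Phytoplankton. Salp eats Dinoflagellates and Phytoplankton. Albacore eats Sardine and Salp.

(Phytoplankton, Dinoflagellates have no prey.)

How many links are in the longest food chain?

3 links

One longest chain: Phytoplankton → Krill → Sardine → Albacore.
It has 4 species and 3 links.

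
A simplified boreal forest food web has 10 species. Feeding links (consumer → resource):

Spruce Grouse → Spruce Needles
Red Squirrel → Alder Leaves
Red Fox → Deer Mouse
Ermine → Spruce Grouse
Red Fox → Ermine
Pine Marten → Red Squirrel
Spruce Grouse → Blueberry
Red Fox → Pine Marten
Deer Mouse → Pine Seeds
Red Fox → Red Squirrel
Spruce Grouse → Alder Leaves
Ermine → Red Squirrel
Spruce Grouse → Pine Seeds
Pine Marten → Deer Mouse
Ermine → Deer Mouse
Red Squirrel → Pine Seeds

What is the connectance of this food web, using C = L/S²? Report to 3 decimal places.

The web has S = 10 species and L = 16 feeding links.
C = L / S² = 16 / 100 = 0.1600 ≈ 0.160.

C = 0.160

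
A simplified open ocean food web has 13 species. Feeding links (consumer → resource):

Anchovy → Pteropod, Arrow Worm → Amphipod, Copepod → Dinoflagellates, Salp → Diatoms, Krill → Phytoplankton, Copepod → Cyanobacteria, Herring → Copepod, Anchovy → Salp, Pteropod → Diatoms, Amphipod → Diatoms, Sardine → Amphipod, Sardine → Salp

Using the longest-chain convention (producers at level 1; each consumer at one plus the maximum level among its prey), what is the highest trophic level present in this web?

Producers (level 1): Diatoms, Dinoflagellates, Cyanobacteria, Phytoplankton.
Diatoms → Pteropod → Anchovy gives Anchovy level 3.
No species has a prey at level 3, so no species reaches level 4.

3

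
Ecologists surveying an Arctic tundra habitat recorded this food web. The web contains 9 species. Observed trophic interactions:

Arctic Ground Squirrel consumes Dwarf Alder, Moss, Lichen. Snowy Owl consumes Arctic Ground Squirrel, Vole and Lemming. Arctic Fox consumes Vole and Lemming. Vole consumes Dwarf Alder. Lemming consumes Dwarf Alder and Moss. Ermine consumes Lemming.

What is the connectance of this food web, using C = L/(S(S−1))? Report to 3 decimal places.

C = 0.167

The web has S = 9 species and L = 12 feeding links.
C = L / (S(S−1)) = 12 / 72 = 0.1667 ≈ 0.167.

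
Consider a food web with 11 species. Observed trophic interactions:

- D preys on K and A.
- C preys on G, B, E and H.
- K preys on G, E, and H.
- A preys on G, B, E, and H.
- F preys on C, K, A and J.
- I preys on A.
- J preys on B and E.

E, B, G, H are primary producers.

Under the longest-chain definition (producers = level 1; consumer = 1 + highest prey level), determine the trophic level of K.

E is a producer → level 1.
K eats E (level 1); other prey at levels: G 1, H 1 → level 2.

Trophic level 2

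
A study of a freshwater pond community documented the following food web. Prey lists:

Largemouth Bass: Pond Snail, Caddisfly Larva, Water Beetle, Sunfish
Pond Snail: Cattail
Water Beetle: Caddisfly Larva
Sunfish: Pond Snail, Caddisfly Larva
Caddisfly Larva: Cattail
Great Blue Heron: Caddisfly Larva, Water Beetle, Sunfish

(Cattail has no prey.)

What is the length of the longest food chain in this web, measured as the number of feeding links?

3 links

One longest chain: Cattail → Caddisfly Larva → Water Beetle → Great Blue Heron.
It has 4 species and 3 links.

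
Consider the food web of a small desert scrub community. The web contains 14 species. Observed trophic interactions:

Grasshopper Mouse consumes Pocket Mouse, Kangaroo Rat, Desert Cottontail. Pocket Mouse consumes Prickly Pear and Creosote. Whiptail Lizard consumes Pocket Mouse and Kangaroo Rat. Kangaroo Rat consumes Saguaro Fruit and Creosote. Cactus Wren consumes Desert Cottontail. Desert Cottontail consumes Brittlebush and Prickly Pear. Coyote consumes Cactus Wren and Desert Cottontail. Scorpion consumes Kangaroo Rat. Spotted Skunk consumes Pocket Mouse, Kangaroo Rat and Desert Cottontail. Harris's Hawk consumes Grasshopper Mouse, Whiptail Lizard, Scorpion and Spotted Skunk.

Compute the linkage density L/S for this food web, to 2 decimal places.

There are L = 22 links among S = 14 species.
L/S = 22/14 = 1.5714 ≈ 1.57.

L/S = 1.57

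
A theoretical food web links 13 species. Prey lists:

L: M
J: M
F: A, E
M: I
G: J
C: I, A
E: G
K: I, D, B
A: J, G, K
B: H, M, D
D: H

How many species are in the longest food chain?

One longest chain: I → M → B → K → A → C.
It has 6 species and 5 links.

6 species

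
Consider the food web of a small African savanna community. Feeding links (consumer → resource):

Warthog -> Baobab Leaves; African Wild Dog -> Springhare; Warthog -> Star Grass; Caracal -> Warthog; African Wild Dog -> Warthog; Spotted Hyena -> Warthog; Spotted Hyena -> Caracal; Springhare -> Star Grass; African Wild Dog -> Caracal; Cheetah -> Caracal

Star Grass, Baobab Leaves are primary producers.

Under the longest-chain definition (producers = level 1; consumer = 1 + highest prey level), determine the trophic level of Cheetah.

Star Grass is a producer → level 1.
Warthog eats Star Grass (level 1); other prey at levels: Baobab Leaves 1 → level 2.
Caracal eats Warthog → level 3.
Cheetah eats Caracal → level 4.

Trophic level 4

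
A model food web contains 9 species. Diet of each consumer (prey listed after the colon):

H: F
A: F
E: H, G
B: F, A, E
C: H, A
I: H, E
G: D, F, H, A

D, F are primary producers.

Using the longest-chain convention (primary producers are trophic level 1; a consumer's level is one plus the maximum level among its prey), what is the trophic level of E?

Trophic level 4

F is a producer → level 1.
H eats F → level 2.
G eats H (level 2); other prey at levels: D 1, F 1, A 2 → level 3.
E eats G (level 3); other prey at levels: H 2 → level 4.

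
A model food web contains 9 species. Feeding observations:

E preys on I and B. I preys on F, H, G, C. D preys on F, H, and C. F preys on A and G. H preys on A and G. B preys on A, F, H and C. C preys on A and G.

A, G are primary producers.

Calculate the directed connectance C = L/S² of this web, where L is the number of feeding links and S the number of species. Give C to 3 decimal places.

The web has S = 9 species and L = 19 feeding links.
C = L / S² = 19 / 81 = 0.2346 ≈ 0.235.

C = 0.235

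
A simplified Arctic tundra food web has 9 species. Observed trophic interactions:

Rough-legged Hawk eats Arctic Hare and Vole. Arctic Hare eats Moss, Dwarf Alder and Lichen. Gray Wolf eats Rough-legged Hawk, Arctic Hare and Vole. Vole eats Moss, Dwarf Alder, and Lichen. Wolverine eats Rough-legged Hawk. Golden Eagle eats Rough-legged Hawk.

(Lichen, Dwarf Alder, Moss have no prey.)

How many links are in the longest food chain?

One longest chain: Lichen → Arctic Hare → Rough-legged Hawk → Wolverine.
It has 4 species and 3 links.

3 links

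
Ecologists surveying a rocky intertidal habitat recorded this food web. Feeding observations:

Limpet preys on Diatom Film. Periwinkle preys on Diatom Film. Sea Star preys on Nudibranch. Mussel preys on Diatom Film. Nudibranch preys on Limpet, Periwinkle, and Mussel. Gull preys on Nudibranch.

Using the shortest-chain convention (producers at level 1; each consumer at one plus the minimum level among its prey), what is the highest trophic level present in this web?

4

Producers (level 1): Diatom Film.
Following each consumer down to its lowest-level prey: Diatom Film → Mussel → Nudibranch → Gull (levels 1 through 4).
All prey of Gull (Nudibranch 3) are at level 3 or above, so Gull is at level 1 + 3 = 4.
Every consumer has at least one prey at level 3 or below, so none exceeds level 4.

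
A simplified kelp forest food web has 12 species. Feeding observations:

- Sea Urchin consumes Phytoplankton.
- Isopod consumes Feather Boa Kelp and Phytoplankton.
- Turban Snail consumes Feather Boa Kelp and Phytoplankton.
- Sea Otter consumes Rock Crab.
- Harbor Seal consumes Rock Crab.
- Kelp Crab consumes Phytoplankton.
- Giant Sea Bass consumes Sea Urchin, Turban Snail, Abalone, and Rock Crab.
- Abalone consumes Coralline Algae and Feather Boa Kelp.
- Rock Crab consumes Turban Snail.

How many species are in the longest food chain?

One longest chain: Phytoplankton → Turban Snail → Rock Crab → Giant Sea Bass.
It has 4 species and 3 links.

4 species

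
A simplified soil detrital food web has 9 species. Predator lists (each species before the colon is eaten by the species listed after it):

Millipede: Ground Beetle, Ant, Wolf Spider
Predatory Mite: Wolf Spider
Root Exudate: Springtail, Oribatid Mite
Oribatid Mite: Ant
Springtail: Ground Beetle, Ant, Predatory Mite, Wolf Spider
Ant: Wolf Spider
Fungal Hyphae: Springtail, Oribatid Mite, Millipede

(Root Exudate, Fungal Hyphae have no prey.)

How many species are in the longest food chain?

One longest chain: Root Exudate → Springtail → Ant → Wolf Spider.
It has 4 species and 3 links.

4 species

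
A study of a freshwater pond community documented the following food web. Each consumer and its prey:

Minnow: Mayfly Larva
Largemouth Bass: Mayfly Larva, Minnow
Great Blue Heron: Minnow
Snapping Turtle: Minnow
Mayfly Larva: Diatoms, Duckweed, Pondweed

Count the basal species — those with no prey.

3

Basal species (no prey listed): Diatoms, Duckweed, Pondweed.
Count: 3.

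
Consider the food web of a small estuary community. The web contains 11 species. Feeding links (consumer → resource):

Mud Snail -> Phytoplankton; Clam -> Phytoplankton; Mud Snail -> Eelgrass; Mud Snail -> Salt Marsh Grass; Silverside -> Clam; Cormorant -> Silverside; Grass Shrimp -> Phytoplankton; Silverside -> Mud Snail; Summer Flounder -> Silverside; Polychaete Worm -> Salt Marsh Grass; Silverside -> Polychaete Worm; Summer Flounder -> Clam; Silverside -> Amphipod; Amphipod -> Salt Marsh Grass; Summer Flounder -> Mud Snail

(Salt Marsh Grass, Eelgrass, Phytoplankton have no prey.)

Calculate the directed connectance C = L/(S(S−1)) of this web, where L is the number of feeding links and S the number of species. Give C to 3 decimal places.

The web has S = 11 species and L = 15 feeding links.
C = L / (S(S−1)) = 15 / 110 = 0.1364 ≈ 0.136.

C = 0.136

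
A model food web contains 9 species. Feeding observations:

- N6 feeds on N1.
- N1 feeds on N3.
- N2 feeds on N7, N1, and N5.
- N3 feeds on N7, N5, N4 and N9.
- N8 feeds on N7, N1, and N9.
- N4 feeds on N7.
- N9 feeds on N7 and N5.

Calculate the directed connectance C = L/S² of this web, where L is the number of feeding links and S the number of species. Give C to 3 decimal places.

The web has S = 9 species and L = 15 feeding links.
C = L / S² = 15 / 81 = 0.1852 ≈ 0.185.

C = 0.185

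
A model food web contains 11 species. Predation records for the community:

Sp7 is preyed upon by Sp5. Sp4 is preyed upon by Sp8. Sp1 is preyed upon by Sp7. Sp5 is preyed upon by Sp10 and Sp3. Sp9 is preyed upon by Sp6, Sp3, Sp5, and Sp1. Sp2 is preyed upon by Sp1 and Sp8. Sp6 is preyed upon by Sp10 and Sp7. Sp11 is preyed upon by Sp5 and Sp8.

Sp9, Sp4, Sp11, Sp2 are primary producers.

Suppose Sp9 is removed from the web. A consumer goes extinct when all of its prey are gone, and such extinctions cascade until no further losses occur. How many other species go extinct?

Remove Sp9.
Round 1: Sp6 (all prey gone) → extinct.
No further losses. Total secondary extinctions: 1.

1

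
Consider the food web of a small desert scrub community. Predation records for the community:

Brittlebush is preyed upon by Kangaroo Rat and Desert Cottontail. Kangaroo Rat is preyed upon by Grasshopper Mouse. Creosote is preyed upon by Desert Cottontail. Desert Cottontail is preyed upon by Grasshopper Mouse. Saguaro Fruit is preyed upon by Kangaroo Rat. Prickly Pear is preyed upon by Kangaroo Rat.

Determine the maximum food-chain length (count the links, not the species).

One longest chain: Prickly Pear → Kangaroo Rat → Grasshopper Mouse.
It has 3 species and 2 links.

2 links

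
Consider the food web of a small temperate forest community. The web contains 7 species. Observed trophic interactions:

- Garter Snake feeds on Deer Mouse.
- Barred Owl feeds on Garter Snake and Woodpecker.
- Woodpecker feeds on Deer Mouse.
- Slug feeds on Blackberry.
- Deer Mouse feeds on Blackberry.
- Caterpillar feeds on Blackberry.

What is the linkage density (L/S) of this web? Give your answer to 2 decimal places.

There are L = 7 links among S = 7 species.
L/S = 7/7 = 1.0000 ≈ 1.00.

L/S = 1.00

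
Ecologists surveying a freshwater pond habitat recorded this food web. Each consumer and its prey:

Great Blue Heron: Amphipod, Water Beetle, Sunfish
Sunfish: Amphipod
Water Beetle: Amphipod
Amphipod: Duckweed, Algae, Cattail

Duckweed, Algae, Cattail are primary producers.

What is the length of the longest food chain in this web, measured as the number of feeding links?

One longest chain: Duckweed → Amphipod → Water Beetle → Great Blue Heron.
It has 4 species and 3 links.

3 links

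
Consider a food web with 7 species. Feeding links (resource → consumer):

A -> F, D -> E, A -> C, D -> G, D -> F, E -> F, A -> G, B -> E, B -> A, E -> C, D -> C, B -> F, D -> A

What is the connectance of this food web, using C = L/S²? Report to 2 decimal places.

The web has S = 7 species and L = 13 feeding links.
C = L / S² = 13 / 49 = 0.2653 ≈ 0.27.

C = 0.27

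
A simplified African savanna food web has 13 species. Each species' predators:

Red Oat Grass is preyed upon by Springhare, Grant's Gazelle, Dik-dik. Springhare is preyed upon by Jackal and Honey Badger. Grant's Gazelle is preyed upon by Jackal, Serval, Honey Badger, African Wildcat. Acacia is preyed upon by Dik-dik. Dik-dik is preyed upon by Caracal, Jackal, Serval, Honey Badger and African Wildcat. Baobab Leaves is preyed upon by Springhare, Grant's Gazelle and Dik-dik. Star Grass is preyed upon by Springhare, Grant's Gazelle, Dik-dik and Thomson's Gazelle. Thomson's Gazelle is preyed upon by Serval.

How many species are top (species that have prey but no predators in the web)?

5

Top species (has prey, but nothing eats it): Honey Badger, African Wildcat, Serval, Caracal, Jackal.
Count: 5.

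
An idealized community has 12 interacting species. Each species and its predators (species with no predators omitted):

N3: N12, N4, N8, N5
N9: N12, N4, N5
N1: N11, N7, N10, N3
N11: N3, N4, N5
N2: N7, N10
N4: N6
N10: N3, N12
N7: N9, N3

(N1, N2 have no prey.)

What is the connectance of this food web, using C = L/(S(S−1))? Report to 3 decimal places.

C = 0.159

The web has S = 12 species and L = 21 feeding links.
C = L / (S(S−1)) = 21 / 132 = 0.1591 ≈ 0.159.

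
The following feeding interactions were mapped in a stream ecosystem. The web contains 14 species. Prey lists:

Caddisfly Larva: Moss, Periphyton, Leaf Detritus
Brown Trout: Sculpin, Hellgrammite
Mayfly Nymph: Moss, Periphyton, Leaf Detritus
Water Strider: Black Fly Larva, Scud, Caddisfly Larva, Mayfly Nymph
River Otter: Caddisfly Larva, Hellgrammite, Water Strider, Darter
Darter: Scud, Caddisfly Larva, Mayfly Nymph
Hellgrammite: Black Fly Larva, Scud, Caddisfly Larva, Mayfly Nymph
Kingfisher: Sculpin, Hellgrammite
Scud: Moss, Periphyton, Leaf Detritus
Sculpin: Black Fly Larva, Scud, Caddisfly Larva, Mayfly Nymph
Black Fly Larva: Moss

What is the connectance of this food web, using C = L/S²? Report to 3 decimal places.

The web has S = 14 species and L = 33 feeding links.
C = L / S² = 33 / 196 = 0.1684 ≈ 0.168.

C = 0.168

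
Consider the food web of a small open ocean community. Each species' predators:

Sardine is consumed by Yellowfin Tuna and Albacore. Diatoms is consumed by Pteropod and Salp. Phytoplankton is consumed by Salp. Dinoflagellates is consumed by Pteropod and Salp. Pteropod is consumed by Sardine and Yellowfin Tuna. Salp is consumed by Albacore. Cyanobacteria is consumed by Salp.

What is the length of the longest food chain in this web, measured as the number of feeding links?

One longest chain: Dinoflagellates → Pteropod → Sardine → Yellowfin Tuna.
It has 4 species and 3 links.

3 links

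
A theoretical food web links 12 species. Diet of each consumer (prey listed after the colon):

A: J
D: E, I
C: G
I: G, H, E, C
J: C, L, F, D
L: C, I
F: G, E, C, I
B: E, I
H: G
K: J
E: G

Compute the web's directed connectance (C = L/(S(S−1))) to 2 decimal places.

The web has S = 12 species and L = 23 feeding links.
C = L / (S(S−1)) = 23 / 132 = 0.1742 ≈ 0.17.

C = 0.17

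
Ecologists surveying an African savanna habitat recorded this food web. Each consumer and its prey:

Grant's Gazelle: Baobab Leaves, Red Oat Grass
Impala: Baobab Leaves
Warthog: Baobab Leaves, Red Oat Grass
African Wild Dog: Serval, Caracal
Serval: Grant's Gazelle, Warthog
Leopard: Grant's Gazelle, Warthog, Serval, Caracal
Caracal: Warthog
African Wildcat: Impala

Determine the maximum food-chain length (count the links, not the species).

One longest chain: Baobab Leaves → Grant's Gazelle → Serval → Leopard.
It has 4 species and 3 links.

3 links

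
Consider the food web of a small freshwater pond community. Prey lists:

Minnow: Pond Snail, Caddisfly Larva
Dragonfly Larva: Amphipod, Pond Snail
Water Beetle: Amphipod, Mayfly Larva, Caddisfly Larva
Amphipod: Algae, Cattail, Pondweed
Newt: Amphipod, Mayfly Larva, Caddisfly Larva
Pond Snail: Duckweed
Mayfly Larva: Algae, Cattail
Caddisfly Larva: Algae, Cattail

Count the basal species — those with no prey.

4

Basal species (no prey listed): Duckweed, Algae, Cattail, Pondweed.
Count: 4.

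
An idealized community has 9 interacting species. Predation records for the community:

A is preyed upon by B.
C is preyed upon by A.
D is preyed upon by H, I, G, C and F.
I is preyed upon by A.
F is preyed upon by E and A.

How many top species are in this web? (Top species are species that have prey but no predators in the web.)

Top species (has prey, but nothing eats it): H, G, E, B.
Count: 4.

4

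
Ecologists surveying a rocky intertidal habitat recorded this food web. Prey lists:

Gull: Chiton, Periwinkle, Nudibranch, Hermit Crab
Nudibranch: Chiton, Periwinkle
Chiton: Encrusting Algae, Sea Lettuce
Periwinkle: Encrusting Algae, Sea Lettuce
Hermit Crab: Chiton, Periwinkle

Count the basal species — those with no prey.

2

Basal species (no prey listed): Encrusting Algae, Sea Lettuce.
Count: 2.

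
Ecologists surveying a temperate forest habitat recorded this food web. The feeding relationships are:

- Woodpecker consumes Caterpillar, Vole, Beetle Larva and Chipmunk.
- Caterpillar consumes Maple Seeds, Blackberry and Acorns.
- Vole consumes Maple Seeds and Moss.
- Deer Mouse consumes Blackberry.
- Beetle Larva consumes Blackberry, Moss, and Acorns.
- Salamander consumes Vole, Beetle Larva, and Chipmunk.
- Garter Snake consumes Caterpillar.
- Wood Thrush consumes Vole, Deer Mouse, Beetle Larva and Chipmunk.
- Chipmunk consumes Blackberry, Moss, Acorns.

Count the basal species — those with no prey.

Basal species (no prey listed): Maple Seeds, Blackberry, Acorns, Moss.
Count: 4.

4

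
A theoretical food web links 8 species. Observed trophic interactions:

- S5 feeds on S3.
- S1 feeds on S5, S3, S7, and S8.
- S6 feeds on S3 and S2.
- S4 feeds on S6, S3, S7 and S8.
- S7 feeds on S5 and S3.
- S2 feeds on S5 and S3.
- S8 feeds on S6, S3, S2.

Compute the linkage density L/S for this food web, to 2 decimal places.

L/S = 2.25

There are L = 18 links among S = 8 species.
L/S = 18/8 = 2.2500 ≈ 2.25.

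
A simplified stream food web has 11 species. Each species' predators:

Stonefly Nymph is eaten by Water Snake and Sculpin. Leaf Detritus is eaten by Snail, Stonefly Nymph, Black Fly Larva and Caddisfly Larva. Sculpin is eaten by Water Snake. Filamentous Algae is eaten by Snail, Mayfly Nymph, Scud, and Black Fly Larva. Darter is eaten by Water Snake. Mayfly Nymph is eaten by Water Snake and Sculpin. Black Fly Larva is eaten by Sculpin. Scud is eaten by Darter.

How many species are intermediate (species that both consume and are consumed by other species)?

Intermediate species (has both prey and predators): Black Fly Larva, Mayfly Nymph, Scud, Stonefly Nymph, Darter, Sculpin.
Count: 6.

6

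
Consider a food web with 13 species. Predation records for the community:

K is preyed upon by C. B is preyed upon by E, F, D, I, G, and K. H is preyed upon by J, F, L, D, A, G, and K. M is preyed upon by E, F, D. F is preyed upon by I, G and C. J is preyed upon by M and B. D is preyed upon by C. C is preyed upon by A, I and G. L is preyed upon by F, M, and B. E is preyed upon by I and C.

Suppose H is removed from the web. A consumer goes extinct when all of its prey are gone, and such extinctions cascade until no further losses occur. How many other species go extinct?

12

Remove H.
Round 1: L (all prey gone), J (all prey gone) → extinct.
Round 2: B (all prey gone), M (all prey gone) → extinct.
Round 3: D (all prey gone), F (all prey gone), K (all prey gone), E (all prey gone) → extinct.
Round 4: C (all prey gone) → extinct.
Round 5: G (all prey gone), I (all prey gone), A (all prey gone) → extinct.
No further losses. Total secondary extinctions: 12.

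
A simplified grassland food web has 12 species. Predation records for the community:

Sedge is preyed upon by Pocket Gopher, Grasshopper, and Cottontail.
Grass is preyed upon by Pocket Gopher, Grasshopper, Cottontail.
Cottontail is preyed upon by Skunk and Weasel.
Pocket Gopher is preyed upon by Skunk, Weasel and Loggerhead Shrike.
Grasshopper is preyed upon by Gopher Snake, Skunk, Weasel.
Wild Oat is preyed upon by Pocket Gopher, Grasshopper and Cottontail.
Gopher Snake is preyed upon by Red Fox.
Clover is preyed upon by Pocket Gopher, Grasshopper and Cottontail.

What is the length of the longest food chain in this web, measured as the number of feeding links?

One longest chain: Wild Oat → Grasshopper → Gopher Snake → Red Fox.
It has 4 species and 3 links.

3 links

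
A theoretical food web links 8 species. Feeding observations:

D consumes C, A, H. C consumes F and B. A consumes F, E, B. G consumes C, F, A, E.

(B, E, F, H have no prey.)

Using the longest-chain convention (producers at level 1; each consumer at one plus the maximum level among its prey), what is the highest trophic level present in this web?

3

Producers (level 1): B, E, F, H.
B → C → D gives D level 3.
No species has a prey at level 3, so no species reaches level 4.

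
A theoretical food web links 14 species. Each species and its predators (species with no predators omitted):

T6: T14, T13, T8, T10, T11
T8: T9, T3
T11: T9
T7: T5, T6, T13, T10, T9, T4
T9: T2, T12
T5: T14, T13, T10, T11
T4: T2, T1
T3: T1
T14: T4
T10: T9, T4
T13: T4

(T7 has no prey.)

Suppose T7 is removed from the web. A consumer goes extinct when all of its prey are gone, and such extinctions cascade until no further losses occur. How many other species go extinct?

13

Remove T7.
Round 1: T5 (all prey gone), T6 (all prey gone) → extinct.
Round 2: T14 (all prey gone), T13 (all prey gone), T8 (all prey gone), T10 (all prey gone), T11 (all prey gone) → extinct.
Round 3: T9 (all prey gone), T4 (all prey gone), T3 (all prey gone) → extinct.
Round 4: T2 (all prey gone), T1 (all prey gone), T12 (all prey gone) → extinct.
No further losses. Total secondary extinctions: 13.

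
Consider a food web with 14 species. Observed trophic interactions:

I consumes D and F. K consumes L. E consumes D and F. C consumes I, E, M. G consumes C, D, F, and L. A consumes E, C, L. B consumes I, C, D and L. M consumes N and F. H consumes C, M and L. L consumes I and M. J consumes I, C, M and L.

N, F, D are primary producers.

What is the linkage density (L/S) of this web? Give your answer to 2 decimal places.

There are L = 30 links among S = 14 species.
L/S = 30/14 = 2.1429 ≈ 2.14.

L/S = 2.14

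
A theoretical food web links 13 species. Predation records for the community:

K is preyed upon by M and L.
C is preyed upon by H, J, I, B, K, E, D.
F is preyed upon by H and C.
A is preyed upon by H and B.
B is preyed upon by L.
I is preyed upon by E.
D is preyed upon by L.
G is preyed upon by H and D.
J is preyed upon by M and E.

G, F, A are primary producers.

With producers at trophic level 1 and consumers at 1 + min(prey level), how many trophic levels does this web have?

Producers (level 1): G, F, A.
Following each consumer down to its lowest-level prey: F → C → J → M (levels 1 through 4).
All prey of M (J 3, K 3) are at level 3 or above, so M is at level 1 + 3 = 4.
Every consumer has at least one prey at level 3 or below, so none exceeds level 4.

4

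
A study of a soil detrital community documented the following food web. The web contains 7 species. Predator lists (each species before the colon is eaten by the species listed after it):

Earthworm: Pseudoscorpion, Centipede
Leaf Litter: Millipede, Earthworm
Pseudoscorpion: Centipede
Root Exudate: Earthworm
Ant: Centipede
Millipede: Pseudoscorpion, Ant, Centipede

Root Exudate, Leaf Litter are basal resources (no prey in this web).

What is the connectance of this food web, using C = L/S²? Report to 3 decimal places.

C = 0.204

The web has S = 7 species and L = 10 feeding links.
C = L / S² = 10 / 49 = 0.2041 ≈ 0.204.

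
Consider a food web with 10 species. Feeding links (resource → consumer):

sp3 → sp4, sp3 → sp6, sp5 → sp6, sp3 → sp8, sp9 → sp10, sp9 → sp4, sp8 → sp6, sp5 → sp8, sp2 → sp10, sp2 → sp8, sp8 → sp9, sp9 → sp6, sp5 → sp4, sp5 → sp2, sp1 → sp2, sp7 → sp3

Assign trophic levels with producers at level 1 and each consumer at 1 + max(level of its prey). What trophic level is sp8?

sp7 is a producer → level 1.
sp3 eats sp7 → level 2.
sp8 eats sp3 (level 2); other prey at levels: sp5 1, sp2 2 → level 3.

Trophic level 3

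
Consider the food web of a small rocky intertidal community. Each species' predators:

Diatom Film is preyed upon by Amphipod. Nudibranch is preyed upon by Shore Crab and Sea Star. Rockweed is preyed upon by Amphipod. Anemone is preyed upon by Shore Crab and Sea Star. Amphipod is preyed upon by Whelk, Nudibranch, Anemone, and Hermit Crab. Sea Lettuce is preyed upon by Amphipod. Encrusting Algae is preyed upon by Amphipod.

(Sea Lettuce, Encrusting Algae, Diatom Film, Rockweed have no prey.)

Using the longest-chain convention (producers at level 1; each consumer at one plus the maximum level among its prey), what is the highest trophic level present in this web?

Producers (level 1): Sea Lettuce, Encrusting Algae, Diatom Film, Rockweed.
Sea Lettuce → Amphipod → Anemone → Sea Star gives Sea Star level 4.
No species has a prey at level 4, so no species reaches level 5.

4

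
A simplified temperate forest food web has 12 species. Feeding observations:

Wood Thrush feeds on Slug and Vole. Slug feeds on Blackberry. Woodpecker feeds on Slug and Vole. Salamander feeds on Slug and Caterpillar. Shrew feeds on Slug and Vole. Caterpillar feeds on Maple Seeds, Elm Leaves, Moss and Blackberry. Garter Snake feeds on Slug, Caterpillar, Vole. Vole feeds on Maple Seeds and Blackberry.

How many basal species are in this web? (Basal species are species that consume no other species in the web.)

4

Basal species (no prey listed): Maple Seeds, Moss, Elm Leaves, Blackberry.
Count: 4.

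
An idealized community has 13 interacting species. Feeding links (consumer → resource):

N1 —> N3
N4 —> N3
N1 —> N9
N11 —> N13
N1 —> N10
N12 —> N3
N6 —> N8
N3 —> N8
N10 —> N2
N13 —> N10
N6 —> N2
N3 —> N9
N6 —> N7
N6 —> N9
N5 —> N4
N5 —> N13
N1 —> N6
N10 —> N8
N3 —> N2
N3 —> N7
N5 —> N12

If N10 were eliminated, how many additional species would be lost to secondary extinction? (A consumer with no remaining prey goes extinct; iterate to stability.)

Remove N10.
Round 1: N13 (all prey gone) → extinct.
Round 2: N11 (all prey gone) → extinct.
No further losses. Total secondary extinctions: 2.

2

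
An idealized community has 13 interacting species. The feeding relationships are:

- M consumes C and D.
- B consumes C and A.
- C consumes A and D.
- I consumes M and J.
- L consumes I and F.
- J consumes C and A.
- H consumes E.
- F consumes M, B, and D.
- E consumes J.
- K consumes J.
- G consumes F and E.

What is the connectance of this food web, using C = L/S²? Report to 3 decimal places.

C = 0.118

The web has S = 13 species and L = 20 feeding links.
C = L / S² = 20 / 169 = 0.1183 ≈ 0.118.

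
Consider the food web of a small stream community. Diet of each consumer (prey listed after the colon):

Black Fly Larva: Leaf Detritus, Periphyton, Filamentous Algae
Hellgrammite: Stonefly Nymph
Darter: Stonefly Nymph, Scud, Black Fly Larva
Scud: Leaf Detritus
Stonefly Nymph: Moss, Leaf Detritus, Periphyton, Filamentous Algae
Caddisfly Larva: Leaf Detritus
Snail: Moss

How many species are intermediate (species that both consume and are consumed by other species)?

3

Intermediate species (has both prey and predators): Stonefly Nymph, Scud, Black Fly Larva.
Count: 3.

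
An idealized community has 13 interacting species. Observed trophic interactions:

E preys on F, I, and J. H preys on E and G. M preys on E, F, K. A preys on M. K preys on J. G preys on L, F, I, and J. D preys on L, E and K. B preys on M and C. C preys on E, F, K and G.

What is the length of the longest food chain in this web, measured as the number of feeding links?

One longest chain: J → K → M → B.
It has 4 species and 3 links.

3 links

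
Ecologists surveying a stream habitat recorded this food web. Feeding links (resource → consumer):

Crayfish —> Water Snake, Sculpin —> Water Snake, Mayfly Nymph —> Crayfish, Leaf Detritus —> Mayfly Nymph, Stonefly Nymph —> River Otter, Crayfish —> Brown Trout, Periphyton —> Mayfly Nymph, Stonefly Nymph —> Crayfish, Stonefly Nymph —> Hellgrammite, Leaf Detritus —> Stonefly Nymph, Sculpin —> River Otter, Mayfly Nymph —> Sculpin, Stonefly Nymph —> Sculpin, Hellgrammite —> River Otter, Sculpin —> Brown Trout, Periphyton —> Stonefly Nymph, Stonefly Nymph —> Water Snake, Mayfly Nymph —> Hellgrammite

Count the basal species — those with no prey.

Basal species (no prey listed): Leaf Detritus, Periphyton.
Count: 2.

2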